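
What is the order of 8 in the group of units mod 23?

11

ord(8) | φ(23) = 23 − 1 = 22 = 2 · 11.
Divisors of 22: 1, 2, 11, 22.
Compute 8^d (mod 23) for the divisors d until we hit 1:
8^1 ≡ 8
8^2 ≡ 18
8^11 ≡ 1
Hence ord(8) = 11.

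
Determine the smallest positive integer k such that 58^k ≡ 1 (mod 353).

11

By Lagrange's theorem, ord_353(58) divides φ(353) = 353 − 1 = 352 = 2^5 · 11.
Divisors of 352: 1, 2, 4, 8, 11, 16, 22, 32, 44, 88, 176, 352.
Evaluate successive powers at the divisors of 352:
58^1 ≡ 58 (mod 353)
58^2 ≡ 187 (mod 353)
58^4 ≡ 22 (mod 353)
58^8 ≡ 131 (mod 353)
58^11 ≡ 1 (mod 353) ✓
Hence ord(58) = 11.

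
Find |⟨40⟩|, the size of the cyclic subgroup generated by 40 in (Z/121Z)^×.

10

The order of 40 must divide φ(121) = φ(11^2) = 11·(11−1) = 110 = 2 · 5 · 11.
Divisors of 110: 1, 2, 5, 10, 11, 22, 55, 110.
Evaluate successive powers at the divisors of 110:
40^1 ≡ 40 (mod 121)
40^2 ≡ 27 (mod 121)
40^5 ≡ 120 (mod 121)
40^10 ≡ 1 (mod 121) ✓
The smallest such exponent is 10, so the order of 40 is 10.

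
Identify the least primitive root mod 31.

3

φ(31) = 31 − 1 = 30 = 2 · 3 · 5.
Test candidates g = 2, 3, … against the prime factors q ∈ {2, 3, 5} of φ(31): g is a generator iff g^(30/q) ≢ 1 for every such q.
g = 2: 2^15 ≡ 1 — hits 1, so not a primitive root.
g = 3: 3^15 ≡ 30; 3^10 ≡ 25; 3^6 ≡ 16 — none is 1, so 3 is a primitive root.
So 3 is the smallest generator of (Z/31Z)^×.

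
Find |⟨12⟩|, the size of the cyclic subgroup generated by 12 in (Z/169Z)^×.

The order of 12 must divide φ(169) = φ(13^2) = 13·(13−1) = 156 = 2^2 · 3 · 13.
Divisors of 156: 1, 2, 3, 4, 6, 12, 13, 26, 39, 52, 78, 156.
Evaluate successive powers at the divisors of 156:
12^1 ≡ 12 (mod 169)
12^2 ≡ 144 (mod 169)
12^3 ≡ 38 (mod 169)
12^4 ≡ 118 (mod 169)
12^6 ≡ 92 (mod 169)
12^12 ≡ 14 (mod 169)
12^13 ≡ 168 (mod 169)
12^26 ≡ 1 (mod 169) ✓
The smallest such exponent is 26, so the order of 12 is 26.

26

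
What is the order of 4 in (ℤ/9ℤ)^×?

By Lagrange's theorem, ord_9(4) divides φ(9) = φ(3^2) = 3·(3−1) = 6 = 2 · 3.
Divisors of 6: 1, 2, 3, 6.
Test each divisor d:
4^1 ≡ 4 (mod 9)
4^2 ≡ 7 (mod 9)
4^3 ≡ 1 (mod 9) ✓
Therefore the multiplicative order of 4 modulo 9 is 3.

3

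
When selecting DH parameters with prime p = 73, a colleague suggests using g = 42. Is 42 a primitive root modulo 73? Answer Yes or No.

Yes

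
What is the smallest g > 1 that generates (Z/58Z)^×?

φ(58) = φ(2)·φ(29) = 1·28 = 28 = 2^2 · 7.
Test candidates g = 2, 3, … against the prime factors q ∈ {2, 7} of φ(58): g is a generator iff g^(28/q) ≢ 1 for every such q.
g = 2: gcd(2, 58) = 2 > 1, not a unit — skip.
g = 3: 3^14 ≡ 57; 3^4 ≡ 23 — none is 1, so 3 is a primitive root.
So 3 is the smallest generator of (Z/58Z)^×.

3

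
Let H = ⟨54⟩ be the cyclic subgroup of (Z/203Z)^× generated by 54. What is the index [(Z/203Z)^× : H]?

ord(54) | φ(203) = φ(7·29) = (7−1)·(29−1) = 6·28 = 168 = 2^3 · 3 · 7.
Divisors of 168: 1, 2, 3, 4, 6, 7, 8, 12, 14, 21, 24, 28, 42, 56, 84, 168.
Test each divisor d:
54^1 ≡ 54 (mod 203)
54^2 ≡ 74 (mod 203)
54^3 ≡ 139 (mod 203)
54^4 ≡ 198 (mod 203)
54^6 ≡ 36 (mod 203)
54^7 ≡ 117 (mod 203)
54^8 ≡ 25 (mod 203)
54^12 ≡ 78 (mod 203)
54^14 ≡ 88 (mod 203)
54^21 ≡ 146 (mod 203)
54^24 ≡ 197 (mod 203)
54^28 ≡ 30 (mod 203)
54^42 ≡ 1 (mod 203) ✓
Thus |⟨54⟩| = ord(54) = 42.
[(Z/203Z)^× : ⟨54⟩] = 168/42 = 4.

4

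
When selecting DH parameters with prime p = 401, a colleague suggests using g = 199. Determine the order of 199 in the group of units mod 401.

The order of 199 must divide φ(401) = 401 − 1 = 400 = 2^4 · 5^2.
Divisors of 400: 1, 2, 4, 5, 8, 10, 16, 20, 25, 40, 50, 80, 100, 200, 400.
Compute 199^d (mod 401) for the divisors d until we hit 1:
199^1 ≡ 199
199^2 ≡ 303
199^4 ≡ 381
199^5 ≡ 30
199^8 ≡ 400
199^10 ≡ 98
199^16 ≡ 1
The smallest such exponent is 16, so the order of 199 is 16.

16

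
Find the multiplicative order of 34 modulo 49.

14

ord(34) | φ(49) = φ(7^2) = 7·(7−1) = 42 = 2 · 3 · 7.
Divisors of 42: 1, 2, 3, 6, 7, 14, 21, 42.
Evaluate successive powers at the divisors of 42:
34^1 ≡ 34 (mod 49)
34^2 ≡ 29 (mod 49)
34^3 ≡ 6 (mod 49)
34^6 ≡ 36 (mod 49)
34^7 ≡ 48 (mod 49)
34^14 ≡ 1 (mod 49) ✓
So ord_49(34) = 14.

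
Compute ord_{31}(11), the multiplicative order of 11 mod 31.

ord(11) | φ(31) = 31 − 1 = 30 = 2 · 3 · 5.
Divisors of 30: 1, 2, 3, 5, 6, 10, 15, 30.
Test each divisor d:
11^1 ≡ 11 (mod 31)
11^2 ≡ 28 (mod 31)
11^3 ≡ 29 (mod 31)
11^5 ≡ 6 (mod 31)
11^6 ≡ 4 (mod 31)
11^10 ≡ 5 (mod 31)
11^15 ≡ 30 (mod 31)
11^30 ≡ 1 (mod 31) ✓
Hence ord(11) = 30.

30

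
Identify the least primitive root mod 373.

2

φ(373) = 373 − 1 = 372 = 2^2 · 3 · 31.
g is a primitive root iff g^(372/q) ≢ 1 (mod 373) for each prime q ∈ {2, 3, 31}.
g = 2: 2^186 ≡ 372; 2^124 ≡ 284; 2^12 ≡ 366 — none is 1, so 2 is a primitive root.
Hence the least primitive root of 373 is 2.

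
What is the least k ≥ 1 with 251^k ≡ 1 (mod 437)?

198

The order of 251 must divide φ(437) = φ(19·23) = (19−1)·(23−1) = 18·22 = 396 = 2^2 · 3^2 · 11.
Divisors of 396: 1, 2, 3, 4, 6, 9, 11, 12, 18, 22, 33, 36, 44, 66, 99, 132, 198, 396.
Check 251^d mod 437 for each divisor in increasing order:
251^1 ≡ 251 (mod 437)
251^2 ≡ 73 (mod 437)
251^3 ≡ 406 (mod 437)
251^4 ≡ 85 (mod 437)
251^6 ≡ 87 (mod 437)
251^9 ≡ 362 (mod 437)
251^11 ≡ 206 (mod 437)
251^12 ≡ 140 (mod 437)
251^18 ≡ 381 (mod 437)
251^22 ≡ 47 (mod 437)
251^33 ≡ 68 (mod 437)
251^36 ≡ 77 (mod 437)
251^44 ≡ 24 (mod 437)
251^66 ≡ 254 (mod 437)
251^99 ≡ 229 (mod 437)
251^132 ≡ 277 (mod 437)
251^198 ≡ 1 (mod 437) ✓
Hence ord(251) = 198.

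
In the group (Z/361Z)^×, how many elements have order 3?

2

φ(361) = φ(19^2) = 19·(19−1) = 342 = 2 · 3^2 · 19.
Since (Z/361Z)^× is cyclic of order 342, the number of elements of order d is φ(d) when d | 342 and 0 otherwise.
3 | 342, and φ(3) = 3 − 1 = 2.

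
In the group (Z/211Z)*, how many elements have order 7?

φ(211) = 211 − 1 = 210 = 2 · 3 · 5 · 7.
Since (Z/211Z)^× is cyclic of order 210, the number of elements of order d is φ(d) when d | 210 and 0 otherwise.
7 | 210, and φ(7) = 7 − 1 = 6.

6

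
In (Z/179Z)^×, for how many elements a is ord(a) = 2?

1

φ(179) = 179 − 1 = 178 = 2 · 89.
Since (Z/179Z)^× is cyclic of order 178, the number of elements of order d is φ(d) when d | 178 and 0 otherwise.
2 | 178, and φ(2) = 2 − 1 = 1.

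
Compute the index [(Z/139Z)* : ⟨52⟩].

6

By Lagrange's theorem, ord_139(52) divides φ(139) = 139 − 1 = 138 = 2 · 3 · 23.
Divisors of 138: 1, 2, 3, 6, 23, 46, 69, 138.
Test each divisor d:
52^1 ≡ 52 (mod 139)
52^2 ≡ 63 (mod 139)
52^3 ≡ 79 (mod 139)
52^6 ≡ 125 (mod 139)
52^23 ≡ 1 (mod 139) ✓
Thus |⟨52⟩| = ord(52) = 23.
Index = |(Z/139Z)^×| / |⟨52⟩| = 138 / 23 = 6.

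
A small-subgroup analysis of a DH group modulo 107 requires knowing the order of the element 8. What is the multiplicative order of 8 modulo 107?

106

The order of 8 must divide φ(107) = 107 − 1 = 106 = 2 · 53.
Divisors of 106: 1, 2, 53, 106.
Compute 8^d (mod 107) for the divisors d until we hit 1:
8^1 ≡ 8 (mod 107)
8^2 ≡ 64 (mod 107)
8^53 ≡ 106 (mod 107)
8^106 ≡ 1 (mod 107) ✓
So ord_107(8) = 106.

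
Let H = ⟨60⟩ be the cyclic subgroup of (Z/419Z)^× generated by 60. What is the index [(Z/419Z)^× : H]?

Since 60 ∈ (Z/419Z)^×, its order divides φ(419) = 419 − 1 = 418 = 2 · 11 · 19.
Divisors of 418: 1, 2, 11, 19, 22, 38, 209, 418.
Test each divisor d:
60^1 ≡ 60 (mod 419)
60^2 ≡ 248 (mod 419)
60^11 ≡ 199 (mod 419)
60^19 ≡ 1 (mod 419) ✓
The order of 60 is 19, so the subgroup it generates has 19 elements.
Index = |(Z/419Z)^×| / |⟨60⟩| = 418 / 19 = 22.

22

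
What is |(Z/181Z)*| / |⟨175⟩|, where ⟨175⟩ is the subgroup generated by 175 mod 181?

3

Since 175 ∈ (Z/181Z)^×, its order divides φ(181) = 181 − 1 = 180 = 2^2 · 3^2 · 5.
Divisors of 180: 1, 2, 3, 4, 5, 6, 9, 10, 12, 15, 18, 20, 30, 36, 45, 60, 90, 180.
Compute 175^d (mod 181) for the divisors d until we hit 1:
175^1 ≡ 175 (mod 181)
175^2 ≡ 36 (mod 181)
175^3 ≡ 146 (mod 181)
175^4 ≡ 29 (mod 181)
175^5 ≡ 7 (mod 181)
175^6 ≡ 139 (mod 181)
175^9 ≡ 22 (mod 181)
175^10 ≡ 49 (mod 181)
175^12 ≡ 135 (mod 181)
175^15 ≡ 162 (mod 181)
175^18 ≡ 122 (mod 181)
175^20 ≡ 48 (mod 181)
175^30 ≡ 180 (mod 181)
175^36 ≡ 42 (mod 181)
175^45 ≡ 19 (mod 181)
175^60 ≡ 1 (mod 181) ✓
Thus |⟨175⟩| = ord(175) = 60.
The index is φ(181) / ord(175) = 180 / 60 = 3.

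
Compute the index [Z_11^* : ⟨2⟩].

1

By Lagrange's theorem, ord_11(2) divides φ(11) = 11 − 1 = 10 = 2 · 5.
Divisors of 10: 1, 2, 5, 10.
Evaluate successive powers at the divisors of 10:
2^1 ≡ 2 (mod 11)
2^2 ≡ 4 (mod 11)
2^5 ≡ 10 (mod 11)
2^10 ≡ 1 (mod 11) ✓
The order of 2 is 10, so the subgroup it generates has 10 elements.
The index is φ(11) / ord(2) = 10 / 10 = 1.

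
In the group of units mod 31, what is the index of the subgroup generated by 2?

Since 2 ∈ (Z/31Z)^×, its order divides φ(31) = 31 − 1 = 30 = 2 · 3 · 5.
Divisors of 30: 1, 2, 3, 5, 6, 10, 15, 30.
Test each divisor d:
2^1 ≡ 2 (mod 31)
2^2 ≡ 4 (mod 31)
2^3 ≡ 8 (mod 31)
2^5 ≡ 1 (mod 31) ✓
Thus |⟨2⟩| = ord(2) = 5.
[(Z/31Z)^× : ⟨2⟩] = 30/5 = 6.

6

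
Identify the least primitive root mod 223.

3

φ(223) = 223 − 1 = 222 = 2 · 3 · 37.
g is a primitive root iff g^(222/q) ≢ 1 (mod 223) for each prime q ∈ {2, 3, 37}.
g = 2: 2^111 ≡ 1 — hits 1, so not a primitive root.
g = 3: 3^111 ≡ 222; 3^74 ≡ 183; 3^6 ≡ 60 — none is 1, so 3 is a primitive root.
The smallest primitive root modulo 223 is 3.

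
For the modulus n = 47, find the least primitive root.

5

φ(47) = 47 − 1 = 46 = 2 · 23.
Test candidates g = 2, 3, … against the prime factors q ∈ {2, 23} of φ(47): g is a generator iff g^(46/q) ≢ 1 for every such q.
g = 2: 2^23 ≡ 1 — hits 1, so not a primitive root.
g = 3: 3^23 ≡ 1 — hits 1, so not a primitive root.
g = 4: 4^23 ≡ 1 — hits 1, so not a primitive root.
g = 5: 5^23 ≡ 46; 5^2 ≡ 25 — none is 1, so 5 is a primitive root.
Hence the least primitive root of 47 is 5.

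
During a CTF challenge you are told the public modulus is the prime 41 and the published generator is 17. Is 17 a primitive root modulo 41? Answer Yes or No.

Yes

φ(41) = 41 − 1 = 40 = 2^3 · 5.
It suffices to check that the order of 17 is not a proper divisor of 40: compute 17^(40/q) for q ∈ {2, 5}.
17^20 ≡ 40 (mod 41)  [q = 2: ≢ 1 ✓]
17^8 ≡ 16 (mod 41)  [q = 5: ≢ 1 ✓]
Every test exponent gives a nontrivial residue, hence 17 generates the full group.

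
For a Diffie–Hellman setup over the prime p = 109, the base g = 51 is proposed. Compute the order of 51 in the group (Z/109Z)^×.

By Lagrange's theorem, ord_109(51) divides φ(109) = 109 − 1 = 108 = 2^2 · 3^3.
Divisors of 108: 1, 2, 3, 4, 6, 9, 12, 18, 27, 36, 54, 108.
Check 51^d mod 109 for each divisor in increasing order:
51^1 ≡ 51
51^2 ≡ 94
51^3 ≡ 107
51^4 ≡ 7
51^6 ≡ 4
51^9 ≡ 101
51^12 ≡ 16
51^18 ≡ 64
51^27 ≡ 33
51^36 ≡ 63
51^54 ≡ 108
51^108 ≡ 1
The smallest such exponent is 108, so the order of 51 is 108.

108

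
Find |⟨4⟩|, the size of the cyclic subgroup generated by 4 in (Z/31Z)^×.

5

ord(4) | φ(31) = 31 − 1 = 30 = 2 · 3 · 5.
Divisors of 30: 1, 2, 3, 5, 6, 10, 15, 30.
Compute 4^d (mod 31) for the divisors d until we hit 1:
4^1 ≡ 4 (mod 31)
4^2 ≡ 16 (mod 31)
4^3 ≡ 2 (mod 31)
4^5 ≡ 1 (mod 31) ✓
Therefore the multiplicative order of 4 modulo 31 is 5.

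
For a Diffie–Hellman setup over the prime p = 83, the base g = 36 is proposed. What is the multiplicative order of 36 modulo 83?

41

ord(36) | φ(83) = 83 − 1 = 82 = 2 · 41.
Divisors of 82: 1, 2, 41, 82.
Compute 36^d (mod 83) for the divisors d until we hit 1:
36^1 ≡ 36
36^2 ≡ 51
36^41 ≡ 1
Therefore the multiplicative order of 36 modulo 83 is 41.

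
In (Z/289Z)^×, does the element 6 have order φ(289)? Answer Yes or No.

φ(289) = φ(17^2) = 17·(17−1) = 272 = 2^4 · 17.
It suffices to check that the order of 6 is not a proper divisor of 272: compute 6^(272/q) for q ∈ {2, 17}.
6^136 ≡ 288 (mod 289)  [q = 2: ≢ 1 ✓]
6^16 ≡ 103 (mod 289)  [q = 17: ≢ 1 ✓]
Every test exponent gives a nontrivial residue, hence 6 generates the full group.

Yes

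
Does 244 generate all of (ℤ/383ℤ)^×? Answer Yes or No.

Yes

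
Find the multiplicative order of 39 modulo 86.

ord(39) | φ(86) = φ(2)·φ(43) = 1·42 = 42 = 2 · 3 · 7.
Divisors of 42: 1, 2, 3, 6, 7, 14, 21, 42.
Test each divisor d:
39^1 ≡ 39 (mod 86)
39^2 ≡ 59 (mod 86)
39^3 ≡ 65 (mod 86)
39^6 ≡ 11 (mod 86)
39^7 ≡ 85 (mod 86)
39^14 ≡ 1 (mod 86) ✓
So ord_86(39) = 14.

14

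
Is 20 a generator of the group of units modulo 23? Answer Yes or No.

Yes

φ(23) = 23 − 1 = 22 = 2 · 11.
An element g generates (Z/23Z)^× iff g^(22/q) ≢ 1 (mod 23) for each prime q ∈ {2, 11}.
20^11 ≡ 22 (mod 23)  [q = 2: ≢ 1 ✓]
20^2 ≡ 9 (mod 23)  [q = 11: ≢ 1 ✓]
All checks pass, so 20 has order 22 and is a primitive root modulo 23.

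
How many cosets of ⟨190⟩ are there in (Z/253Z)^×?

4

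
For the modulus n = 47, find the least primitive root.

φ(47) = 47 − 1 = 46 = 2 · 23.
Test candidates g = 2, 3, … against the prime factors q ∈ {2, 23} of φ(47): g is a generator iff g^(46/q) ≢ 1 for every such q.
g = 2: 2^23 ≡ 1 — hits 1, so not a primitive root.
g = 3: 3^23 ≡ 1 — hits 1, so not a primitive root.
g = 4: 4^23 ≡ 1 — hits 1, so not a primitive root.
g = 5: 5^23 ≡ 46; 5^2 ≡ 25 — none is 1, so 5 is a primitive root.
Hence the least primitive root of 47 is 5.

5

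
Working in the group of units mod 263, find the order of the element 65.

262

Since 65 ∈ (Z/263Z)^×, its order divides φ(263) = 263 − 1 = 262 = 2 · 131.
Divisors of 262: 1, 2, 131, 262.
Test each divisor d:
65^1 ≡ 65 (mod 263)
65^2 ≡ 17 (mod 263)
65^131 ≡ 262 (mod 263)
65^262 ≡ 1 (mod 263) ✓
Therefore the multiplicative order of 65 modulo 263 is 262.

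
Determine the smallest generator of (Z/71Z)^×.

φ(71) = 71 − 1 = 70 = 2 · 5 · 7.
Test candidates g = 2, 3, … against the prime factors q ∈ {2, 5, 7} of φ(71): g is a generator iff g^(70/q) ≢ 1 for every such q.
g = 2: 2^35 ≡ 1 — hits 1, so not a primitive root.
g = 3: 3^35 ≡ 1 — hits 1, so not a primitive root.
g = 4: 4^35 ≡ 1 — hits 1, so not a primitive root.
g = 5: 5^35 ≡ 1 — hits 1, so not a primitive root.
g = 6: 6^35 ≡ 1 — hits 1, so not a primitive root.
g = 7: 7^35 ≡ 70; 7^14 ≡ 54; 7^10 ≡ 45 — none is 1, so 7 is a primitive root.
Hence the least primitive root of 71 is 7.

7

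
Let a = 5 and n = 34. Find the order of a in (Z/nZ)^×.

16

Since 5 ∈ (Z/34Z)^×, its order divides φ(34) = φ(2)·φ(17) = 1·16 = 16 = 2^4.
Divisors of 16: 1, 2, 4, 8, 16.
Check 5^d mod 34 for each divisor in increasing order:
5^1 ≡ 5 (mod 34)
5^2 ≡ 25 (mod 34)
5^4 ≡ 13 (mod 34)
5^8 ≡ 33 (mod 34)
5^16 ≡ 1 (mod 34) ✓
So ord_34(5) = 16.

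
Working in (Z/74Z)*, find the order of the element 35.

By Lagrange's theorem, ord_74(35) divides φ(74) = φ(2)·φ(37) = 1·36 = 36 = 2^2 · 3^2.
Divisors of 36: 1, 2, 3, 4, 6, 9, 12, 18, 36.
Test each divisor d:
35^1 ≡ 35 (mod 74)
35^2 ≡ 41 (mod 74)
35^3 ≡ 29 (mod 74)
35^4 ≡ 53 (mod 74)
35^6 ≡ 27 (mod 74)
35^9 ≡ 43 (mod 74)
35^12 ≡ 63 (mod 74)
35^18 ≡ 73 (mod 74)
35^36 ≡ 1 (mod 74) ✓
So ord_74(35) = 36.

36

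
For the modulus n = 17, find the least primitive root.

φ(17) = 17 − 1 = 16 = 2^4.
g is a primitive root iff g^(16/q) ≢ 1 (mod 17) for each prime q ∈ {2}.
g = 2: 2^8 ≡ 1 — hits 1, so not a primitive root.
g = 3: 3^8 ≡ 16 — none is 1, so 3 is a primitive root.
Hence the least primitive root of 17 is 3.

3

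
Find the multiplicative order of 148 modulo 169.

52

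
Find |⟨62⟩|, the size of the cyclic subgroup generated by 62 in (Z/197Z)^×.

98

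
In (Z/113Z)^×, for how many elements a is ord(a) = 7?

6

φ(113) = 113 − 1 = 112 = 2^4 · 7.
Since (Z/113Z)^× is cyclic of order 112, the number of elements of order d is φ(d) when d | 112 and 0 otherwise.
7 | 112, and φ(7) = 7 − 1 = 6.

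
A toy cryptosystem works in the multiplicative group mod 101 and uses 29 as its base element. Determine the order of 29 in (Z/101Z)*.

100

Since 29 ∈ (Z/101Z)^×, its order divides φ(101) = 101 − 1 = 100 = 2^2 · 5^2.
Divisors of 100: 1, 2, 4, 5, 10, 20, 25, 50, 100.
Test each divisor d:
29^1 ≡ 29
29^2 ≡ 33
29^4 ≡ 79
29^5 ≡ 69
29^10 ≡ 14
29^20 ≡ 95
29^25 ≡ 91
29^50 ≡ 100
29^100 ≡ 1
Hence ord(29) = 100.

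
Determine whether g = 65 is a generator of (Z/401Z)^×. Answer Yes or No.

φ(401) = 401 − 1 = 400 = 2^4 · 5^2.
65 is a primitive root mod 401 iff 65^(φ(401)/q) ≢ 1 for every prime q | φ(401), i.e. q ∈ {2, 5}.
65^200 ≡ 400 (mod 401)  [q = 2: ≢ 1 ✓]
65^80 ≡ 372 (mod 401)  [q = 5: ≢ 1 ✓]
Every test exponent gives a nontrivial residue, hence 65 generates the full group.

Yes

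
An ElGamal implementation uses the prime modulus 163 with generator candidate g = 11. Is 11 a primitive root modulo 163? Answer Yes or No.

Yes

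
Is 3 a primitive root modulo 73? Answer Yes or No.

φ(73) = 73 − 1 = 72 = 2^3 · 3^2.
Test 3^(72/q) mod 73 for each prime factor q of 72:
3^36 ≡ 1 (mod 73)  [q = 2: ≡ 1 ✗]
3^24 ≡ 1 (mod 73)  [q = 3: ≡ 1 ✗]
The check at q = 2 fails, so 3 generates a proper subgroup.

No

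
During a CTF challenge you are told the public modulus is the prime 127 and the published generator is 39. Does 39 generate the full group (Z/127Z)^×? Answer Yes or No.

Yes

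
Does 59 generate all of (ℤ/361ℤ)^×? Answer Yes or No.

Yes

φ(361) = φ(19^2) = 19·(19−1) = 342 = 2 · 3^2 · 19.
59 is a primitive root mod 361 iff 59^(φ(361)/q) ≢ 1 for every prime q | φ(361), i.e. q ∈ {2, 3, 19}.
59^171 ≡ 360 (mod 361)  [q = 2: ≢ 1 ✓]
59^114 ≡ 292 (mod 361)  [q = 3: ≢ 1 ✓]
59^18 ≡ 210 (mod 361)  [q = 19: ≢ 1 ✓]
Every test exponent gives a nontrivial residue, hence 59 generates the full group.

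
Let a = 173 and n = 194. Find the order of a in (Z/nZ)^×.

96

By Lagrange's theorem, ord_194(173) divides φ(194) = φ(2)·φ(97) = 1·96 = 96 = 2^5 · 3.
Divisors of 96: 1, 2, 3, 4, 6, 8, 12, 16, 24, 32, 48, 96.
Compute 173^d (mod 194) for the divisors d until we hit 1:
173^1 ≡ 173 (mod 194)
173^2 ≡ 53 (mod 194)
173^3 ≡ 51 (mod 194)
173^4 ≡ 93 (mod 194)
173^6 ≡ 79 (mod 194)
173^8 ≡ 113 (mod 194)
173^12 ≡ 33 (mod 194)
173^16 ≡ 159 (mod 194)
173^24 ≡ 119 (mod 194)
173^32 ≡ 61 (mod 194)
173^48 ≡ 193 (mod 194)
173^96 ≡ 1 (mod 194) ✓
So ord_194(173) = 96.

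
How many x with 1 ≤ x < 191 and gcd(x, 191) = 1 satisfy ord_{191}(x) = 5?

4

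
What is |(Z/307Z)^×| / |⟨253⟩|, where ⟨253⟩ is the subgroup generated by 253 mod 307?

The order of 253 must divide φ(307) = 307 − 1 = 306 = 2 · 3^2 · 17.
Divisors of 306: 1, 2, 3, 6, 9, 17, 18, 34, 51, 102, 153, 306.
Test each divisor d:
253^1 ≡ 253
253^2 ≡ 153
253^3 ≡ 27
253^6 ≡ 115
253^9 ≡ 35
253^17 ≡ 290
253^18 ≡ 304
253^34 ≡ 289
253^51 ≡ 306
253^102 ≡ 1
So ord_307(253) = 102, hence |⟨253⟩| = 102.
Index = |(Z/307Z)^×| / |⟨253⟩| = 306 / 102 = 3.

3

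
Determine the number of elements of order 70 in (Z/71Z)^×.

24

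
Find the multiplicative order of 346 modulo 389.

388

The order of 346 must divide φ(389) = 389 − 1 = 388 = 2^2 · 97.
Divisors of 388: 1, 2, 4, 97, 194, 388.
Test each divisor d:
346^1 ≡ 346
346^2 ≡ 293
346^4 ≡ 269
346^97 ≡ 274
346^194 ≡ 388
346^388 ≡ 1
Hence ord(346) = 388.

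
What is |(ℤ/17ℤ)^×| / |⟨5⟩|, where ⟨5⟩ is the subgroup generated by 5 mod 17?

The order of 5 must divide φ(17) = 17 − 1 = 16 = 2^4.
Divisors of 16: 1, 2, 4, 8, 16.
Evaluate successive powers at the divisors of 16:
5^1 ≡ 5
5^2 ≡ 8
5^4 ≡ 13
5^8 ≡ 16
5^16 ≡ 1
Thus |⟨5⟩| = ord(5) = 16.
[(Z/17Z)^× : ⟨5⟩] = 16/16 = 1.

1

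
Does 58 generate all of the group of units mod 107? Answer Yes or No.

φ(107) = 107 − 1 = 106 = 2 · 53.
58 is a primitive root mod 107 iff 58^(φ(107)/q) ≢ 1 for every prime q | φ(107), i.e. q ∈ {2, 53}.
58^53 ≡ 106 (mod 107)  [q = 2: ≢ 1 ✓]
58^2 ≡ 47 (mod 107)  [q = 53: ≢ 1 ✓]
All checks pass, so 58 has order 106 and is a primitive root modulo 107.

Yes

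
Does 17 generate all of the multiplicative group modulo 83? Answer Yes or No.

φ(83) = 83 − 1 = 82 = 2 · 41.
17 is a primitive root mod 83 iff 17^(φ(83)/q) ≢ 1 for every prime q | φ(83), i.e. q ∈ {2, 41}.
17^41 ≡ 1 (mod 83)  [q = 2: ≡ 1 ✗]
17^2 ≡ 40 (mod 83)  [q = 41: ≢ 1 ✓]
17^41 ≡ 1 shows ord(17) | 41, strictly less than φ(83); not a primitive root.

No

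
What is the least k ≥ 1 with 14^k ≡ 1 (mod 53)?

The order of 14 must divide φ(53) = 53 − 1 = 52 = 2^2 · 13.
Divisors of 52: 1, 2, 4, 13, 26, 52.
Test each divisor d:
14^1 ≡ 14 (mod 53)
14^2 ≡ 37 (mod 53)
14^4 ≡ 44 (mod 53)
14^13 ≡ 23 (mod 53)
14^26 ≡ 52 (mod 53)
14^52 ≡ 1 (mod 53) ✓
Hence ord(14) = 52.

52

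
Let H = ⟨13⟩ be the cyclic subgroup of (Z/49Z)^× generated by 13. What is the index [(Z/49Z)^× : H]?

ord(13) | φ(49) = φ(7^2) = 7·(7−1) = 42 = 2 · 3 · 7.
Divisors of 42: 1, 2, 3, 6, 7, 14, 21, 42.
Test each divisor d:
13^1 ≡ 13 (mod 49)
13^2 ≡ 22 (mod 49)
13^3 ≡ 41 (mod 49)
13^6 ≡ 15 (mod 49)
13^7 ≡ 48 (mod 49)
13^14 ≡ 1 (mod 49) ✓
The order of 13 is 14, so the subgroup it generates has 14 elements.
[(Z/49Z)^× : ⟨13⟩] = 42/14 = 3.

3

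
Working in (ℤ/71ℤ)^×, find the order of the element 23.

14

Since 23 ∈ (Z/71Z)^×, its order divides φ(71) = 71 − 1 = 70 = 2 · 5 · 7.
Divisors of 70: 1, 2, 5, 7, 10, 14, 35, 70.
Evaluate successive powers at the divisors of 70:
23^1 ≡ 23 (mod 71)
23^2 ≡ 32 (mod 71)
23^5 ≡ 51 (mod 71)
23^7 ≡ 70 (mod 71)
23^10 ≡ 45 (mod 71)
23^14 ≡ 1 (mod 71) ✓
The smallest such exponent is 14, so the order of 23 is 14.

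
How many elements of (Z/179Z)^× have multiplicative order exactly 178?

φ(179) = 179 − 1 = 178 = 2 · 89.
Since (Z/179Z)^× is cyclic of order 178, the number of elements of order d is φ(d) when d | 178 and 0 otherwise.
178 = 2 · 89 divides 178, and φ(178) = 88.

88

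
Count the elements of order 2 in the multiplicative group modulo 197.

φ(197) = 197 − 1 = 196 = 2^2 · 7^2.
(Z/197Z)^× is cyclic (|G| = 196); a cyclic group of order m has exactly φ(d) elements of each order d | m, and none otherwise.
2 | 196, and φ(2) = 2 − 1 = 1.

1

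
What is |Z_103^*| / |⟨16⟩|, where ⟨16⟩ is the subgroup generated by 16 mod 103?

2

Since 16 ∈ (Z/103Z)^×, its order divides φ(103) = 103 − 1 = 102 = 2 · 3 · 17.
Divisors of 102: 1, 2, 3, 6, 17, 34, 51, 102.
Evaluate successive powers at the divisors of 102:
16^1 ≡ 16 (mod 103)
16^2 ≡ 50 (mod 103)
16^3 ≡ 79 (mod 103)
16^6 ≡ 61 (mod 103)
16^17 ≡ 56 (mod 103)
16^34 ≡ 46 (mod 103)
16^51 ≡ 1 (mod 103) ✓
So ord_103(16) = 51, hence |⟨16⟩| = 51.
[(Z/103Z)^× : ⟨16⟩] = 102/51 = 2.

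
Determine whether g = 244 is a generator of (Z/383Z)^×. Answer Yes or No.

φ(383) = 383 − 1 = 382 = 2 · 191.
An element g generates (Z/383Z)^× iff g^(382/q) ≢ 1 (mod 383) for each prime q ∈ {2, 191}.
244^191 ≡ 382 (mod 383)  [q = 2: ≢ 1 ✓]
244^2 ≡ 171 (mod 383)  [q = 191: ≢ 1 ✓]
All checks pass, so 244 has order 382 and is a primitive root modulo 383.

Yes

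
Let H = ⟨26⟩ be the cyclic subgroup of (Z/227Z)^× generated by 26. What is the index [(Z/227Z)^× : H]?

The order of 26 must divide φ(227) = 227 − 1 = 226 = 2 · 113.
Divisors of 226: 1, 2, 113, 226.
Evaluate successive powers at the divisors of 226:
26^1 ≡ 26 (mod 227)
26^2 ≡ 222 (mod 227)
26^113 ≡ 1 (mod 227) ✓
So ord_227(26) = 113, hence |⟨26⟩| = 113.
The index is φ(227) / ord(26) = 226 / 113 = 2.

2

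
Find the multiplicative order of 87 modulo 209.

ord(87) | φ(209) = φ(11·19) = (11−1)·(19−1) = 10·18 = 180 = 2^2 · 3^2 · 5.
Divisors of 180: 1, 2, 3, 4, 5, 6, 9, 10, 12, 15, 18, 20, 30, 36, 45, 60, 90, 180.
Compute 87^d (mod 209) for the divisors d until we hit 1:
87^1 ≡ 87 (mod 209)
87^2 ≡ 45 (mod 209)
87^3 ≡ 153 (mod 209)
87^4 ≡ 144 (mod 209)
87^5 ≡ 197 (mod 209)
87^6 ≡ 1 (mod 209) ✓
Hence ord(87) = 6.

6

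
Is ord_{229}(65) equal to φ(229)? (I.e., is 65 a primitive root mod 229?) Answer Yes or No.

φ(229) = 229 − 1 = 228 = 2^2 · 3 · 19.
Test 65^(228/q) mod 229 for each prime factor q of 228:
65^114 ≡ 228 (mod 229)  [q = 2: ≢ 1 ✓]
65^76 ≡ 94 (mod 229)  [q = 3: ≢ 1 ✓]
65^12 ≡ 57 (mod 229)  [q = 19: ≢ 1 ✓]
Every test exponent gives a nontrivial residue, hence 65 generates the full group.

Yes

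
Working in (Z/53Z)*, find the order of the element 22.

The order of 22 must divide φ(53) = 53 − 1 = 52 = 2^2 · 13.
Divisors of 52: 1, 2, 4, 13, 26, 52.
Test each divisor d:
22^1 ≡ 22 (mod 53)
22^2 ≡ 7 (mod 53)
22^4 ≡ 49 (mod 53)
22^13 ≡ 23 (mod 53)
22^26 ≡ 52 (mod 53)
22^52 ≡ 1 (mod 53) ✓
Therefore the multiplicative order of 22 modulo 53 is 52.

52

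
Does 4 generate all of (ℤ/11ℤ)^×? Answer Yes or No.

φ(11) = 11 − 1 = 10 = 2 · 5.
Test 4^(10/q) mod 11 for each prime factor q of 10:
4^5 ≡ 1 (mod 11)  [q = 2: ≡ 1 ✗]
4^2 ≡ 5 (mod 11)  [q = 5: ≢ 1 ✓]
Since 4^5 ≡ 1, the order of 4 divides 5 < 10, so 4 is not a primitive root.

No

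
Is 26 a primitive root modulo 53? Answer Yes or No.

φ(53) = 53 − 1 = 52 = 2^2 · 13.
Test 26^(52/q) mod 53 for each prime factor q of 52:
26^26 ≡ 52 (mod 53)  [q = 2: ≢ 1 ✓]
26^4 ≡ 10 (mod 53)  [q = 13: ≢ 1 ✓]
All checks pass, so 26 has order 52 and is a primitive root modulo 53.

Yes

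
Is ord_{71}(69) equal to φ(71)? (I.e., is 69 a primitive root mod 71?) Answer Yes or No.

Yes

φ(71) = 71 − 1 = 70 = 2 · 5 · 7.
An element g generates (Z/71Z)^× iff g^(70/q) ≢ 1 (mod 71) for each prime q ∈ {2, 5, 7}.
69^35 ≡ 70 (mod 71)  [q = 2: ≢ 1 ✓]
69^14 ≡ 54 (mod 71)  [q = 5: ≢ 1 ✓]
69^10 ≡ 30 (mod 71)  [q = 7: ≢ 1 ✓]
Every test exponent gives a nontrivial residue, hence 69 generates the full group.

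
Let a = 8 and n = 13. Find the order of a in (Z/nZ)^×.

ord(8) | φ(13) = 13 − 1 = 12 = 2^2 · 3.
Divisors of 12: 1, 2, 3, 4, 6, 12.
Check 8^d mod 13 for each divisor in increasing order:
8^1 ≡ 8
8^2 ≡ 12
8^3 ≡ 5
8^4 ≡ 1
Hence ord(8) = 4.

4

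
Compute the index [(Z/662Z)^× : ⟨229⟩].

ord(229) | φ(662) = φ(2)·φ(331) = 1·330 = 330 = 2 · 3 · 5 · 11.
Divisors of 330: 1, 2, 3, 5, 6, 10, 11, 15, 22, 30, 33, 55, 66, 110, 165, 330.
Test each divisor d:
229^1 ≡ 229 (mod 662)
229^2 ≡ 143 (mod 662)
229^3 ≡ 309 (mod 662)
229^5 ≡ 495 (mod 662)
229^6 ≡ 153 (mod 662)
229^10 ≡ 85 (mod 662)
229^11 ≡ 267 (mod 662)
229^15 ≡ 369 (mod 662)
229^22 ≡ 455 (mod 662)
229^30 ≡ 451 (mod 662)
229^33 ≡ 339 (mod 662)
229^55 ≡ 661 (mod 662)
229^66 ≡ 395 (mod 662)
229^110 ≡ 1 (mod 662) ✓
So ord_662(229) = 110, hence |⟨229⟩| = 110.
[(Z/662Z)^× : ⟨229⟩] = 330/110 = 3.

3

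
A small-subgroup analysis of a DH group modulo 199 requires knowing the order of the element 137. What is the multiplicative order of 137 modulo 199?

22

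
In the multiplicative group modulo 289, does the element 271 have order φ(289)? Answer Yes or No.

No

φ(289) = φ(17^2) = 17·(17−1) = 272 = 2^4 · 17.
Test 271^(272/q) mod 289 for each prime factor q of 272:
271^136 ≡ 1 (mod 289)  [q = 2: ≡ 1 ✗]
271^16 ≡ 273 (mod 289)  [q = 17: ≢ 1 ✓]
Since 271^136 ≡ 1, the order of 271 divides 136 < 272, so 271 is not a primitive root.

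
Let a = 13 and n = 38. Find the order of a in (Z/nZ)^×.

ord(13) | φ(38) = φ(2)·φ(19) = 1·18 = 18 = 2 · 3^2.
Divisors of 18: 1, 2, 3, 6, 9, 18.
Test each divisor d:
13^1 ≡ 13 (mod 38)
13^2 ≡ 17 (mod 38)
13^3 ≡ 31 (mod 38)
13^6 ≡ 11 (mod 38)
13^9 ≡ 37 (mod 38)
13^18 ≡ 1 (mod 38) ✓
So ord_38(13) = 18.

18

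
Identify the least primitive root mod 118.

φ(118) = φ(2)·φ(59) = 1·58 = 58 = 2 · 29.
g is a primitive root iff g^(58/q) ≢ 1 (mod 118) for each prime q ∈ {2, 29}.
g = 2: gcd(2, 118) = 2 > 1, not a unit — skip.
g = 3: 3^29 ≡ 1 — hits 1, so not a primitive root.
g = 4: gcd(4, 118) = 2 > 1, not a unit — skip.
g = 5: 5^29 ≡ 1 — hits 1, so not a primitive root.
g = 6: gcd(6, 118) = 2 > 1, not a unit — skip.
g = 7: 7^29 ≡ 1 — hits 1, so not a primitive root.
g = 8: gcd(8, 118) = 2 > 1, not a unit — skip.
g = 9: 9^29 ≡ 1 — hits 1, so not a primitive root.
g = 10: gcd(10, 118) = 2 > 1, not a unit — skip.
g = 11: 11^29 ≡ 117; 11^2 ≡ 3 — none is 1, so 11 is a primitive root.
Hence the least primitive root of 118 is 11.

11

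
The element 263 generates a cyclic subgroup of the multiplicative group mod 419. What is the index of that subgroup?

1

By Lagrange's theorem, ord_419(263) divides φ(419) = 419 − 1 = 418 = 2 · 11 · 19.
Divisors of 418: 1, 2, 11, 19, 22, 38, 209, 418.
Check 263^d mod 419 for each divisor in increasing order:
263^1 ≡ 263
263^2 ≡ 34
263^11 ≡ 204
263^19 ≡ 250
263^22 ≡ 135
263^38 ≡ 69
263^209 ≡ 418
263^418 ≡ 1
The order of 263 is 418, so the subgroup it generates has 418 elements.
Index = |(Z/419Z)^×| / |⟨263⟩| = 418 / 418 = 1.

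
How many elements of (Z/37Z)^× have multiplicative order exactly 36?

12

φ(37) = 37 − 1 = 36 = 2^2 · 3^2.
Since (Z/37Z)^× is cyclic of order 36, the number of elements of order d is φ(d) when d | 36 and 0 otherwise.
36 = 2^2 · 3^2 divides 36, and φ(36) = 12.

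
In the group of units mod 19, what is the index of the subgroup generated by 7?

6

Since 7 ∈ (Z/19Z)^×, its order divides φ(19) = 19 − 1 = 18 = 2 · 3^2.
Divisors of 18: 1, 2, 3, 6, 9, 18.
Compute 7^d (mod 19) for the divisors d until we hit 1:
7^1 ≡ 7 (mod 19)
7^2 ≡ 11 (mod 19)
7^3 ≡ 1 (mod 19) ✓
Thus |⟨7⟩| = ord(7) = 3.
[(Z/19Z)^× : ⟨7⟩] = 18/3 = 6.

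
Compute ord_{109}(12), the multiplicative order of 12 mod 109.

54

Since 12 ∈ (Z/109Z)^×, its order divides φ(109) = 109 − 1 = 108 = 2^2 · 3^3.
Divisors of 108: 1, 2, 3, 4, 6, 9, 12, 18, 27, 36, 54, 108.
Test each divisor d:
12^1 ≡ 12 (mod 109)
12^2 ≡ 35 (mod 109)
12^3 ≡ 93 (mod 109)
12^4 ≡ 26 (mod 109)
12^6 ≡ 38 (mod 109)
12^9 ≡ 46 (mod 109)
12^12 ≡ 27 (mod 109)
12^18 ≡ 45 (mod 109)
12^27 ≡ 108 (mod 109)
12^36 ≡ 63 (mod 109)
12^54 ≡ 1 (mod 109) ✓
The smallest such exponent is 54, so the order of 12 is 54.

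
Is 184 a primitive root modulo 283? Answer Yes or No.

φ(283) = 283 − 1 = 282 = 2 · 3 · 47.
184 is a primitive root mod 283 iff 184^(φ(283)/q) ≢ 1 for every prime q | φ(283), i.e. q ∈ {2, 3, 47}.
184^141 ≡ 282 (mod 283)  [q = 2: ≢ 1 ✓]
184^94 ≡ 238 (mod 283)  [q = 3: ≢ 1 ✓]
184^6 ≡ 61 (mod 283)  [q = 47: ≢ 1 ✓]
None equal 1, so ord_283(184) = 282: 184 is a primitive root.

Yes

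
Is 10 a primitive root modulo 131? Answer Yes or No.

φ(131) = 131 − 1 = 130 = 2 · 5 · 13.
An element g generates (Z/131Z)^× iff g^(130/q) ≢ 1 (mod 131) for each prime q ∈ {2, 5, 13}.
10^65 ≡ 130 (mod 131)  [q = 2: ≢ 1 ✓]
10^26 ≡ 58 (mod 131)  [q = 5: ≢ 1 ✓]
10^10 ≡ 113 (mod 131)  [q = 13: ≢ 1 ✓]
None equal 1, so ord_131(10) = 130: 10 is a primitive root.

Yes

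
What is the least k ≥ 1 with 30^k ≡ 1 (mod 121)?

110

The order of 30 must divide φ(121) = φ(11^2) = 11·(11−1) = 110 = 2 · 5 · 11.
Divisors of 110: 1, 2, 5, 10, 11, 22, 55, 110.
Compute 30^d (mod 121) for the divisors d until we hit 1:
30^1 ≡ 30 (mod 121)
30^2 ≡ 53 (mod 121)
30^5 ≡ 54 (mod 121)
30^10 ≡ 12 (mod 121)
30^11 ≡ 118 (mod 121)
30^22 ≡ 9 (mod 121)
30^55 ≡ 120 (mod 121)
30^110 ≡ 1 (mod 121) ✓
So ord_121(30) = 110.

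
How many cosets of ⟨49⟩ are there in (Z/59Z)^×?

The order of 49 must divide φ(59) = 59 − 1 = 58 = 2 · 29.
Divisors of 58: 1, 2, 29, 58.
Evaluate successive powers at the divisors of 58:
49^1 ≡ 49
49^2 ≡ 41
49^29 ≡ 1
So ord_59(49) = 29, hence |⟨49⟩| = 29.
[(Z/59Z)^× : ⟨49⟩] = 58/29 = 2.

2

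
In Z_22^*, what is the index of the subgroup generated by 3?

By Lagrange's theorem, ord_22(3) divides φ(22) = φ(2)·φ(11) = 1·10 = 10 = 2 · 5.
Divisors of 10: 1, 2, 5, 10.
Compute 3^d (mod 22) for the divisors d until we hit 1:
3^1 ≡ 3 (mod 22)
3^2 ≡ 9 (mod 22)
3^5 ≡ 1 (mod 22) ✓
Thus |⟨3⟩| = ord(3) = 5.
Index = |(Z/22Z)^×| / |⟨3⟩| = 10 / 5 = 2.

2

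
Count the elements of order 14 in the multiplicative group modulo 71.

φ(71) = 71 − 1 = 70 = 2 · 5 · 7.
(Z/71Z)^× is cyclic (|G| = 70); a cyclic group of order m has exactly φ(d) elements of each order d | m, and none otherwise.
14 = 2 · 7 divides 70, and φ(14) = 6.

6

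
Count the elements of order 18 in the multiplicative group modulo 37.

6

φ(37) = 37 − 1 = 36 = 2^2 · 3^2.
Since (Z/37Z)^× is cyclic of order 36, the number of elements of order d is φ(d) when d | 36 and 0 otherwise.
18 = 2 · 3^2 divides 36, and φ(18) = 6.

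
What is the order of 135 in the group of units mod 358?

ord(135) | φ(358) = φ(2)·φ(179) = 1·178 = 178 = 2 · 89.
Divisors of 178: 1, 2, 89, 178.
Check 135^d mod 358 for each divisor in increasing order:
135^1 ≡ 135 (mod 358)
135^2 ≡ 325 (mod 358)
135^89 ≡ 1 (mod 358) ✓
Therefore the multiplicative order of 135 modulo 358 is 89.

89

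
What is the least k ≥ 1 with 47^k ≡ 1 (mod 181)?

180

The order of 47 must divide φ(181) = 181 − 1 = 180 = 2^2 · 3^2 · 5.
Divisors of 180: 1, 2, 3, 4, 5, 6, 9, 10, 12, 15, 18, 20, 30, 36, 45, 60, 90, 180.
Check 47^d mod 181 for each divisor in increasing order:
47^1 ≡ 47 (mod 181)
47^2 ≡ 37 (mod 181)
47^3 ≡ 110 (mod 181)
47^4 ≡ 102 (mod 181)
47^5 ≡ 88 (mod 181)
47^6 ≡ 154 (mod 181)
47^9 ≡ 107 (mod 181)
47^10 ≡ 142 (mod 181)
47^12 ≡ 5 (mod 181)
47^15 ≡ 7 (mod 181)
47^18 ≡ 46 (mod 181)
47^20 ≡ 73 (mod 181)
47^30 ≡ 49 (mod 181)
47^36 ≡ 125 (mod 181)
47^45 ≡ 162 (mod 181)
47^60 ≡ 48 (mod 181)
47^90 ≡ 180 (mod 181)
47^180 ≡ 1 (mod 181) ✓
So ord_181(47) = 180.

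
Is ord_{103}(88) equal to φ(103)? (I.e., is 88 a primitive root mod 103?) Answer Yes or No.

Yes

φ(103) = 103 − 1 = 102 = 2 · 3 · 17.
Test 88^(102/q) mod 103 for each prime factor q of 102:
88^51 ≡ 102 (mod 103)  [q = 2: ≢ 1 ✓]
88^34 ≡ 56 (mod 103)  [q = 3: ≢ 1 ✓]
88^6 ≡ 61 (mod 103)  [q = 17: ≢ 1 ✓]
All checks pass, so 88 has order 102 and is a primitive root modulo 103.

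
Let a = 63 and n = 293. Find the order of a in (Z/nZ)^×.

292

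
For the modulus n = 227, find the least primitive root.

2

φ(227) = 227 − 1 = 226 = 2 · 113.
g is a primitive root iff g^(226/q) ≢ 1 (mod 227) for each prime q ∈ {2, 113}.
g = 2: 2^113 ≡ 226; 2^2 ≡ 4 — none is 1, so 2 is a primitive root.
The smallest primitive root modulo 227 is 2.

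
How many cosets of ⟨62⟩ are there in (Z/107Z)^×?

By Lagrange's theorem, ord_107(62) divides φ(107) = 107 − 1 = 106 = 2 · 53.
Divisors of 106: 1, 2, 53, 106.
Compute 62^d (mod 107) for the divisors d until we hit 1:
62^1 ≡ 62 (mod 107)
62^2 ≡ 99 (mod 107)
62^53 ≡ 1 (mod 107) ✓
The order of 62 is 53, so the subgroup it generates has 53 elements.
The index is φ(107) / ord(62) = 106 / 53 = 2.

2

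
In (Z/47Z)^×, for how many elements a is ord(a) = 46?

22

φ(47) = 47 − 1 = 46 = 2 · 23.
(Z/47Z)^× is cyclic (|G| = 46); a cyclic group of order m has exactly φ(d) elements of each order d | m, and none otherwise.
46 = 2 · 23 divides 46, and φ(46) = 22.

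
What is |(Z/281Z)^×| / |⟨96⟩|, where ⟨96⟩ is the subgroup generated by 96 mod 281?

ord(96) | φ(281) = 281 − 1 = 280 = 2^3 · 5 · 7.
Divisors of 280: 1, 2, 4, 5, 7, 8, 10, 14, 20, 28, 35, 40, 56, 70, 140, 280.
Compute 96^d (mod 281) for the divisors d until we hit 1:
96^1 ≡ 96 (mod 281)
96^2 ≡ 224 (mod 281)
96^4 ≡ 158 (mod 281)
96^5 ≡ 275 (mod 281)
96^7 ≡ 61 (mod 281)
96^8 ≡ 236 (mod 281)
96^10 ≡ 36 (mod 281)
96^14 ≡ 68 (mod 281)
96^20 ≡ 172 (mod 281)
96^28 ≡ 128 (mod 281)
96^35 ≡ 221 (mod 281)
96^40 ≡ 79 (mod 281)
96^56 ≡ 86 (mod 281)
96^70 ≡ 228 (mod 281)
96^140 ≡ 280 (mod 281)
96^280 ≡ 1 (mod 281) ✓
The order of 96 is 280, so the subgroup it generates has 280 elements.
The index is φ(281) / ord(96) = 280 / 280 = 1.

1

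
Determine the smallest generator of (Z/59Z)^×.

2

φ(59) = 59 − 1 = 58 = 2 · 29.
g is a primitive root iff g^(58/q) ≢ 1 (mod 59) for each prime q ∈ {2, 29}.
g = 2: 2^29 ≡ 58; 2^2 ≡ 4 — none is 1, so 2 is a primitive root.
The smallest primitive root modulo 59 is 2.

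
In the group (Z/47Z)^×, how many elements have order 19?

0

φ(47) = 47 − 1 = 46 = 2 · 23.
In a cyclic group of order 46, there are φ(d) elements of order d for each divisor d of 46, and zero for non-divisors.
Since 19 ∤ 46, the count is 0.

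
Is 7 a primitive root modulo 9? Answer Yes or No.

No

φ(9) = φ(3^2) = 3·(3−1) = 6 = 2 · 3.
Test 7^(6/q) mod 9 for each prime factor q of 6:
7^3 ≡ 1 (mod 9)  [q = 2: ≡ 1 ✗]
7^2 ≡ 4 (mod 9)  [q = 3: ≢ 1 ✓]
The check at q = 2 fails, so 7 generates a proper subgroup.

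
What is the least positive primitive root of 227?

φ(227) = 227 − 1 = 226 = 2 · 113.
g is a primitive root iff g^(226/q) ≢ 1 (mod 227) for each prime q ∈ {2, 113}.
g = 2: 2^113 ≡ 226; 2^2 ≡ 4 — none is 1, so 2 is a primitive root.
So 2 is the smallest generator of (Z/227Z)^×.

2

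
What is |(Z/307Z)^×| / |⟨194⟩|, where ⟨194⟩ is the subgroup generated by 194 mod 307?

The order of 194 must divide φ(307) = 307 − 1 = 306 = 2 · 3^2 · 17.
Divisors of 306: 1, 2, 3, 6, 9, 17, 18, 34, 51, 102, 153, 306.
Test each divisor d:
194^1 ≡ 194 (mod 307)
194^2 ≡ 182 (mod 307)
194^3 ≡ 3 (mod 307)
194^6 ≡ 9 (mod 307)
194^9 ≡ 27 (mod 307)
194^17 ≡ 18 (mod 307)
194^18 ≡ 115 (mod 307)
194^34 ≡ 17 (mod 307)
194^51 ≡ 306 (mod 307)
194^102 ≡ 1 (mod 307) ✓
So ord_307(194) = 102, hence |⟨194⟩| = 102.
[(Z/307Z)^× : ⟨194⟩] = 306/102 = 3.

3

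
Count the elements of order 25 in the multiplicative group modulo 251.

φ(251) = 251 − 1 = 250 = 2 · 5^3.
(Z/251Z)^× is cyclic (|G| = 250); a cyclic group of order m has exactly φ(d) elements of each order d | m, and none otherwise.
25 = 5^2 divides 250, and φ(25) = 20.

20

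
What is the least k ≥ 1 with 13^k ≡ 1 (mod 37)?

ord(13) | φ(37) = 37 − 1 = 36 = 2^2 · 3^2.
Divisors of 36: 1, 2, 3, 4, 6, 9, 12, 18, 36.
Test each divisor d:
13^1 ≡ 13 (mod 37)
13^2 ≡ 21 (mod 37)
13^3 ≡ 14 (mod 37)
13^4 ≡ 34 (mod 37)
13^6 ≡ 11 (mod 37)
13^9 ≡ 6 (mod 37)
13^12 ≡ 10 (mod 37)
13^18 ≡ 36 (mod 37)
13^36 ≡ 1 (mod 37) ✓
The smallest such exponent is 36, so the order of 13 is 36.

36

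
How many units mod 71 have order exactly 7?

φ(71) = 71 − 1 = 70 = 2 · 5 · 7.
Since (Z/71Z)^× is cyclic of order 70, the number of elements of order d is φ(d) when d | 70 and 0 otherwise.
7 | 70, and φ(7) = 7 − 1 = 6.

6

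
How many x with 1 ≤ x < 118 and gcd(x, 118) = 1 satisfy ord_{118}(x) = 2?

φ(118) = φ(2)·φ(59) = 1·58 = 58 = 2 · 29.
In a cyclic group of order 58, there are φ(d) elements of order d for each divisor d of 58, and zero for non-divisors.
2 | 58, and φ(2) = 2 − 1 = 1.

1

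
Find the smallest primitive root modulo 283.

3

φ(283) = 283 − 1 = 282 = 2 · 3 · 47.
Test candidates g = 2, 3, … against the prime factors q ∈ {2, 3, 47} of φ(283): g is a generator iff g^(282/q) ≢ 1 for every such q.
g = 2: 2^141 ≡ 282; 2^94 ≡ 1 — hits 1, so not a primitive root.
g = 3: 3^141 ≡ 282; 3^94 ≡ 238; 3^6 ≡ 163 — none is 1, so 3 is a primitive root.
So 3 is the smallest generator of (Z/283Z)^×.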